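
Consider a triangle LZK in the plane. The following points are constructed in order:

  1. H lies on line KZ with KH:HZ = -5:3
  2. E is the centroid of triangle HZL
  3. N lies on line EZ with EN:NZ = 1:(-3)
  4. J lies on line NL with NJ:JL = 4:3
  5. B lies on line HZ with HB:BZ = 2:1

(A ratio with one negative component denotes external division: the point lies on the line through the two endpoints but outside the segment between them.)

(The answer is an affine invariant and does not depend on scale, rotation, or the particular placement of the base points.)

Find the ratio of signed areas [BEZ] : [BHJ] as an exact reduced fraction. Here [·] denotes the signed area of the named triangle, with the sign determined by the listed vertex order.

[BEZ]:[BHJ] = 7/33

Assign L = (0, 0), Z = (1, 0), K = (0, 1) — the answer is frame-independent, so this choice is without loss of generality.
1. H lies on line KZ with KH:HZ = -5:3 ⇒ H = (5/2, -3/2)
2. E is the centroid of triangle HZL ⇒ E = (7/6, -1/2)
3. N lies on line EZ with EN:NZ = 1:(-3) ⇒ N = (5/4, -3/4)
4. J lies on line NL with NJ:JL = 4:3 ⇒ J = (15/28, -9/28)
5. B lies on line HZ with HB:BZ = 2:1 ⇒ B = (3/2, -1/2)
2·[BEZ] = -1/6, 2·[BHJ] = -11/14
[BEZ]:[BHJ] = -1/6:-11/14 = 7/33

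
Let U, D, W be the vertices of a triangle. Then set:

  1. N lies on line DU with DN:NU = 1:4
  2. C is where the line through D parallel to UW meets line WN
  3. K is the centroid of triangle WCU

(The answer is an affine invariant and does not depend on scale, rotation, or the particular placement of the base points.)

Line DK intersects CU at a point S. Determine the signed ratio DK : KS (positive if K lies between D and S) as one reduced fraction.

DK:KS = -1/4

Choose coordinates U = (0, 0), D = (1, 0), W = (0, 1).
1. N lies on line DU with DN:NU = 1:4 ⇒ N = (4/5, 0)
2. C is where the line through D parallel to UW meets line WN ⇒ C = (1, -1/4)
3. K is the centroid of triangle WCU ⇒ K = (1/3, 1/4)
line DK meets CU at S = (3, -3/4)
K = D + t·(S−D) with t = -1/3, so DK:KS = -1/3:4/3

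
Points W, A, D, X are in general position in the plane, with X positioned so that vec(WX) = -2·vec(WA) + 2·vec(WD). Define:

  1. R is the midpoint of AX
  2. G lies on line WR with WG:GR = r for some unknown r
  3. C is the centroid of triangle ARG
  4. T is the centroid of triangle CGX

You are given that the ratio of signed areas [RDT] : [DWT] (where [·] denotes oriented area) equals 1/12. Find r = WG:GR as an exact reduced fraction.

r = 1/3

Choose coordinates W = (0, 0), A = (1, 0), D = (0, 1), X = (-2, 2).
1. R is the midpoint of AX ⇒ R = (-1/2, 1)
2. With WG:GR = r, write λ = r/(r+1) so G = W + λ·(R−W); G is affine-linear in λ
3. C is the centroid of triangle ARG ⇒ C is an affine combination of earlier points and hence also affine-linear in λ
4. T is the centroid of triangle CGX ⇒ T is an affine combination of earlier points and hence also affine-linear in λ
Every point depending on G is an affine combination of G and λ-independent points, so each such coordinate is linear in λ; the λ² term in each signed area is a multiple of (R−W)×(R−W) = 0, so 2·[RDT] and 2·[DWT] are each linear in λ. Evaluating at λ=0 and λ=1:
  2·[RDT] = 2/9·λ − 1/9,   2·[DWT] = -2/9·λ − 11/18
So [RDT]:[DWT] = (2/9·λ − 1/9) / (-2/9·λ − 11/18). Setting this equal to 1/12:
  2/9·λ − 1/9 = 1/12·(-2/9·λ − 11/18)  ⇒  λ = 1/4
Then r = λ/(1−λ) = (1/4)/(3/4) = 1/3. Check: with r = 1/3, G = (-1/8, 1/4) and [RDT]:[DWT] = 1/12 as required.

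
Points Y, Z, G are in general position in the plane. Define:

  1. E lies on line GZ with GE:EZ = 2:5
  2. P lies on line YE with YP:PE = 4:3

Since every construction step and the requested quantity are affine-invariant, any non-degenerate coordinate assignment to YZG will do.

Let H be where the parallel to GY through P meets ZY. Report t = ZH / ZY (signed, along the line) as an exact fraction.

Assign Y = (0, 0), Z = (1, 0), G = (0, 1) — the answer is frame-independent, so this choice is without loss of generality.
1. E lies on line GZ with GE:EZ = 2:5 ⇒ E = (2/7, 5/7)
2. P lies on line YE with YP:PE = 4:3 ⇒ P = (8/49, 20/49)
through P parallel to GY: direction (0, -1); meets ZY at H = (8/49, 0)
H = Z + t·(Y−Z) with t = 41/49

t = 41/49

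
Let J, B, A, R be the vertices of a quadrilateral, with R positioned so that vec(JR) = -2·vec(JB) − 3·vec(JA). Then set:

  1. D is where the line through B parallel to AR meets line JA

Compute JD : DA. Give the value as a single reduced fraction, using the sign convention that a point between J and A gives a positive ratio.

JD:DA = -2/3

Work in coordinates with J = (0, 0), B = (1, 0), A = (0, 1), R = (-2, -3).
1. D is where the line through B parallel to AR meets line JA ⇒ D = (0, -2)
D = J + t·(A−J) with t = -2, so JD:DA = t:(1−t) = -2:3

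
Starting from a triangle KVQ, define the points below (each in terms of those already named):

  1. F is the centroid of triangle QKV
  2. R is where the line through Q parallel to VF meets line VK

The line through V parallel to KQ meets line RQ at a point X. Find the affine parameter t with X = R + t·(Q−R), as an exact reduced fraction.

t = 1/2

Set K = (0, 0), V = (1, 0), Q = (0, 1); any affine frame gives the same invariant.
1. F is the centroid of triangle QKV ⇒ F = (1/3, 1/3)
2. R is where the line through Q parallel to VF meets line VK ⇒ R = (2, 0)
through V parallel to KQ: direction (0, 1); meets RQ at X = (1, 1/2)
X = R + t·(Q−R) with t = 1/2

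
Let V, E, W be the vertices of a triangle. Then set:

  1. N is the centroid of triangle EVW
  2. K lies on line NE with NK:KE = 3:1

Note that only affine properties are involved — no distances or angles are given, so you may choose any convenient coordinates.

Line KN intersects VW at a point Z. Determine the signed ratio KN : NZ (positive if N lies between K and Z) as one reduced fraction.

Assign V = (0, 0), E = (1, 0), W = (0, 1) — the answer is frame-independent, so this choice is without loss of generality.
1. N is the centroid of triangle EVW ⇒ N = (1/3, 1/3)
2. K lies on line NE with NK:KE = 3:1 ⇒ K = (5/6, 1/12)
line KN meets VW at Z = (0, 1/2)
N = K + t·(Z−K) with t = 3/5, so KN:NZ = 3/5:2/5

KN:NZ = 3/2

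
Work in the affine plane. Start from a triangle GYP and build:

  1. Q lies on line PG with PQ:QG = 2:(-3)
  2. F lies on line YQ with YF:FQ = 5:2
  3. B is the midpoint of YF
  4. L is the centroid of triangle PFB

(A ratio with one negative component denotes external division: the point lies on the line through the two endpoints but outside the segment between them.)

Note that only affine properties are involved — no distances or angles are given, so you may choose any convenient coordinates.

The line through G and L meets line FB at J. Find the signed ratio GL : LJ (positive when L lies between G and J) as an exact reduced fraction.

GL:LJ = 7/2

Assign G = (0, 0), Y = (1, 0), P = (0, 1) — the answer is frame-independent, so this choice is without loss of generality.
1. Q lies on line PG with PQ:QG = 2:(-3) ⇒ Q = (0, 3)
2. F lies on line YQ with YF:FQ = 5:2 ⇒ F = (2/7, 15/7)
3. B is the midpoint of YF ⇒ B = (9/14, 15/14)
4. L is the centroid of triangle PFB ⇒ L = (13/42, 59/42)
line GL meets FB at J = (39/98, 177/98)
L = G + t·(J−G) with t = 7/9, so GL:LJ = 7/9:2/9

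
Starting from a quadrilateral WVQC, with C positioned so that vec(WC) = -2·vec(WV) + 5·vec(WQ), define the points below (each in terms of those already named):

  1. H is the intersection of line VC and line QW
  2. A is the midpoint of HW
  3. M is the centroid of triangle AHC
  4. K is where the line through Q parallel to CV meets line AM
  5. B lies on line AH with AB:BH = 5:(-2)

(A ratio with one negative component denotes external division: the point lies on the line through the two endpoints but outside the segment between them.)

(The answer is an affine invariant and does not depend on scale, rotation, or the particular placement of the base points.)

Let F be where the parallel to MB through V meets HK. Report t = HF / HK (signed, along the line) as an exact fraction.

t = 3

Choose coordinates W = (0, 0), V = (1, 0), Q = (0, 1), C = (-2, 5).
1. H is the intersection of line VC and line QW ⇒ H = (0, 5/3)
2. A is the midpoint of HW ⇒ A = (0, 5/6)
3. M is the centroid of triangle AHC ⇒ M = (-2/3, 5/2)
4. K is where the line through Q parallel to CV meets line AM ⇒ K = (-1/5, 4/3)
5. B lies on line AH with AB:BH = 5:(-2) ⇒ B = (0, 20/9)
through V parallel to MB: direction (2/3, -5/18); meets HK at F = (-3/5, 2/3)
F = H + t·(K−H) with t = 3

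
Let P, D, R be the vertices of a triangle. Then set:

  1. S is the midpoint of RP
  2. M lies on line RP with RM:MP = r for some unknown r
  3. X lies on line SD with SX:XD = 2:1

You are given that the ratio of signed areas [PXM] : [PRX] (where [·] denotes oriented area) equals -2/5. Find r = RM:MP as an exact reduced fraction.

r = 3/2

Assign P = (0, 0), D = (1, 0), R = (0, 1) — the answer is frame-independent, so this choice is without loss of generality.
1. S is the midpoint of RP ⇒ S = (0, 1/2)
2. With RM:MP = r, write λ = r/(r+1) so M = R + λ·(P−R); M is affine-linear in λ
3. X lies on line SD with SX:XD = 2:1 ⇒ X = (2/3, 1/6)
Every point depending on M is an affine combination of M and λ-independent points, so each such coordinate is linear in λ; the λ² term in each signed area is a multiple of (P−R)×(P−R) = 0, so 2·[PXM] and 2·[PRX] are each linear in λ. Evaluating at λ=0 and λ=1:
  2·[PXM] = -2/3·λ + 2/3,   2·[PRX] = -2/3
So [PXM]:[PRX] = (-2/3·λ + 2/3) / (-2/3). Setting this equal to -2/5:
  -2/3·λ + 2/3 = -2/5·(-2/3)  ⇒  λ = 3/5
Then r = λ/(1−λ) = (3/5)/(2/5) = 3/2. Check: with r = 3/2, M = (0, 2/5) and [PXM]:[PRX] = -2/5 as required.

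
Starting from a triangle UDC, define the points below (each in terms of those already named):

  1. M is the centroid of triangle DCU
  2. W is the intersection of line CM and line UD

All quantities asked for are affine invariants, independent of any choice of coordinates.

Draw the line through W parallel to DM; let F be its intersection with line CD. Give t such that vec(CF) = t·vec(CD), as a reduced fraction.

Work in coordinates with U = (0, 0), D = (1, 0), C = (0, 1).
1. M is the centroid of triangle DCU ⇒ M = (1/3, 1/3)
2. W is the intersection of line CM and line UD ⇒ W = (1/2, 0)
through W parallel to DM: direction (-2/3, 1/3); meets CD at F = (3/2, -1/2)
F = C + t·(D−C) with t = 3/2

t = 3/2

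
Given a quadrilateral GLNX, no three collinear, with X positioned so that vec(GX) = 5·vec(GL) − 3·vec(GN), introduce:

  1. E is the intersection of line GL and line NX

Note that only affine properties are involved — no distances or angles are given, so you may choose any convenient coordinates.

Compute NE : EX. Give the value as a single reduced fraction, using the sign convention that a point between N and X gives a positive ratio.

Assign G = (0, 0), L = (1, 0), N = (0, 1), X = (5, -3) — the answer is frame-independent, so this choice is without loss of generality.
1. E is the intersection of line GL and line NX ⇒ E = (5/4, 0)
E = N + t·(X−N) with t = 1/4, so NE:EX = t:(1−t) = 1/4:3/4

NE:EX = 1/3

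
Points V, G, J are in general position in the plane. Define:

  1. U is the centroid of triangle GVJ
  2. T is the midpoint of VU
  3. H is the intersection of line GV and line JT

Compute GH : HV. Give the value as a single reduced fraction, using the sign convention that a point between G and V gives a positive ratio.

GH:HV = 4

Set V = (0, 0), G = (1, 0), J = (0, 1); any affine frame gives the same invariant.
1. U is the centroid of triangle GVJ ⇒ U = (1/3, 1/3)
2. T is the midpoint of VU ⇒ T = (1/6, 1/6)
3. H is the intersection of line GV and line JT ⇒ H = (1/5, 0)
H = G + t·(V−G) with t = 4/5, so GH:HV = t:(1−t) = 4/5:1/5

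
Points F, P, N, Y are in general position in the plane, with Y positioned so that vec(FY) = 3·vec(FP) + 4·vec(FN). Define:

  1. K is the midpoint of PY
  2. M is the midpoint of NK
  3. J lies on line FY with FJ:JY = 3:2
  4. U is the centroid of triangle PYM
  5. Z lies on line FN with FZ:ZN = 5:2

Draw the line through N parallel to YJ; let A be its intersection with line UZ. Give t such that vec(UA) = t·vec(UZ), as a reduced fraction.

t = 175/139

Choose coordinates F = (0, 0), P = (1, 0), N = (0, 1), Y = (3, 4).
1. K is the midpoint of PY ⇒ K = (2, 2)
2. M is the midpoint of NK ⇒ M = (1, 3/2)
3. J lies on line FY with FJ:JY = 3:2 ⇒ J = (9/5, 12/5)
4. U is the centroid of triangle PYM ⇒ U = (5/3, 11/6)
5. Z lies on line FN with FZ:ZN = 5:2 ⇒ Z = (0, 5/7)
through N parallel to YJ: direction (-6/5, -8/5); meets UZ at A = (-60/139, 59/139)
A = U + t·(Z−U) with t = 175/139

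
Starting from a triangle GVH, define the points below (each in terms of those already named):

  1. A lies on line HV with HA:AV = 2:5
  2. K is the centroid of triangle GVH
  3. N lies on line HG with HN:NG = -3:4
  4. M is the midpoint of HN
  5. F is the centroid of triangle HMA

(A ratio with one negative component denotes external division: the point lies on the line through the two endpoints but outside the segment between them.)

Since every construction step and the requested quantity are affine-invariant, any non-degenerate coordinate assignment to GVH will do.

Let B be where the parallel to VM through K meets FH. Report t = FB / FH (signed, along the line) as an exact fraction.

t = 20/27

Work in coordinates with G = (0, 0), V = (1, 0), H = (0, 1).
1. A lies on line HV with HA:AV = 2:5 ⇒ A = (2/7, 5/7)
2. K is the centroid of triangle GVH ⇒ K = (1/3, 1/3)
3. N lies on line HG with HN:NG = -3:4 ⇒ N = (0, 4)
4. M is the midpoint of HN ⇒ M = (0, 5/2)
5. F is the centroid of triangle HMA ⇒ F = (2/21, 59/42)
through K parallel to VM: direction (-1, 5/2); meets FH at B = (2/81, 179/162)
B = F + t·(H−F) with t = 20/27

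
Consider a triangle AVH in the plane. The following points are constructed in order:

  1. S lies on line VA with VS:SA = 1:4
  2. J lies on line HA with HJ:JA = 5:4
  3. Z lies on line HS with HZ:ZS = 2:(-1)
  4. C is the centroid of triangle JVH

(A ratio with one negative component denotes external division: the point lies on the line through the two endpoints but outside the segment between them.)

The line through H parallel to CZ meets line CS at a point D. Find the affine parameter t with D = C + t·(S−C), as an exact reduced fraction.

t = 2

Choose coordinates A = (0, 0), V = (1, 0), H = (0, 1).
1. S lies on line VA with VS:SA = 1:4 ⇒ S = (4/5, 0)
2. J lies on line HA with HJ:JA = 5:4 ⇒ J = (0, 4/9)
3. Z lies on line HS with HZ:ZS = 2:(-1) ⇒ Z = (8/5, -1)
4. C is the centroid of triangle JVH ⇒ C = (1/3, 13/27)
through H parallel to CZ: direction (19/15, -40/27); meets CS at D = (19/15, -13/27)
D = C + t·(S−C) with t = 2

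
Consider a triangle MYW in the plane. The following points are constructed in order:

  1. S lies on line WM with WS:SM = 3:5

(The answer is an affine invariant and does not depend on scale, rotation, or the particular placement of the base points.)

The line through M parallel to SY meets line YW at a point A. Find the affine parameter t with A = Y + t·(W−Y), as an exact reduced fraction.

Assign M = (0, 0), Y = (1, 0), W = (0, 1) — the answer is frame-independent, so this choice is without loss of generality.
1. S lies on line WM with WS:SM = 3:5 ⇒ S = (0, 5/8)
through M parallel to SY: direction (1, -5/8); meets YW at A = (8/3, -5/3)
A = Y + t·(W−Y) with t = -5/3

t = -5/3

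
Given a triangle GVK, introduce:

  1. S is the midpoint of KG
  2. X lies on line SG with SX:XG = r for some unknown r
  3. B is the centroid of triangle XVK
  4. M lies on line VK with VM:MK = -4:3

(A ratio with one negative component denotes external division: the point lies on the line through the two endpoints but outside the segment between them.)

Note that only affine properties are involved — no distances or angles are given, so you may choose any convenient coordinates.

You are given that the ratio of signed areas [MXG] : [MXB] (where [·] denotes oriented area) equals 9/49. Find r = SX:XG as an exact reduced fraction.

Assign G = (0, 0), V = (1, 0), K = (0, 1) — the answer is frame-independent, so this choice is without loss of generality.
1. S is the midpoint of KG ⇒ S = (0, 1/2)
2. With SX:XG = r, write λ = r/(r+1) so X = S + λ·(G−S); X is affine-linear in λ
3. B is the centroid of triangle XVK ⇒ B is an affine combination of earlier points and hence also affine-linear in λ
4. M lies on line VK with VM:MK = -4:3 ⇒ M = (-3, 4)
Every point depending on X is an affine combination of X and λ-independent points, so each such coordinate is linear in λ; the λ² term in each signed area is a multiple of (G−S)×(G−S) = 0, so 2·[MXG] and 2·[MXB] are each linear in λ. Evaluating at λ=0 and λ=1:
  2·[MXG] = 3/2·λ − 3/2,   2·[MXB] = 7/6·λ + 7/6
So [MXG]:[MXB] = (3/2·λ − 3/2) / (7/6·λ + 7/6). Setting this equal to 9/49:
  3/2·λ − 3/2 = 9/49·(7/6·λ + 7/6)  ⇒  λ = 4/3
Then r = λ/(1−λ) = (4/3)/(-1/3) = -4. Check: with r = -4, X = (0, -1/6) and [MXG]:[MXB] = 9/49 as required.

r = -4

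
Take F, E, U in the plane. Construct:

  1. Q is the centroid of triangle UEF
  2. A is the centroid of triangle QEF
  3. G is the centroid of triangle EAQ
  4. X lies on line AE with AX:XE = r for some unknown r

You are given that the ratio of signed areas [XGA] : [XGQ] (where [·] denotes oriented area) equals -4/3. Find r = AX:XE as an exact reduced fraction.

Work in coordinates with F = (0, 0), E = (1, 0), U = (0, 1).
1. Q is the centroid of triangle UEF ⇒ Q = (1/3, 1/3)
2. A is the centroid of triangle QEF ⇒ A = (4/9, 1/9)
3. G is the centroid of triangle EAQ ⇒ G = (16/27, 4/27)
4. With AX:XE = r, write λ = r/(r+1) so X = A + λ·(E−A); X is affine-linear in λ
Every point depending on X is an affine combination of X and λ-independent points, so each such coordinate is linear in λ; the λ² term in each signed area is a multiple of (E−A)×(E−A) = 0, so 2·[XGA] and 2·[XGQ] are each linear in λ. Evaluating at λ=0 and λ=1:
  2·[XGA] = 1/27·λ,   2·[XGQ] = -2/27·λ + 1/27
So [XGA]:[XGQ] = (1/27·λ) / (-2/27·λ + 1/27). Setting this equal to -4/3:
  1/27·λ = -4/3·(-2/27·λ + 1/27)  ⇒  λ = 4/5
Then r = λ/(1−λ) = (4/5)/(1/5) = 4. Check: with r = 4, X = (8/9, 1/45) and [XGA]:[XGQ] = -4/3 as required.

r = 4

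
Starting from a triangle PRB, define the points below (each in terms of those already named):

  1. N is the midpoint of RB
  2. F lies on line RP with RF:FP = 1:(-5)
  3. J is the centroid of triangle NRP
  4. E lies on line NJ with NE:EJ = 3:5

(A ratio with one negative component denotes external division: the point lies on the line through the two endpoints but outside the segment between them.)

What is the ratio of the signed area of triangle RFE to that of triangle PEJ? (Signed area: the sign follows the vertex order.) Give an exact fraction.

[RFE]:[PEJ] = -9/10

Work in coordinates with P = (0, 0), R = (1, 0), B = (0, 1).
1. N is the midpoint of RB ⇒ N = (1/2, 1/2)
2. F lies on line RP with RF:FP = 1:(-5) ⇒ F = (5/4, 0)
3. J is the centroid of triangle NRP ⇒ J = (1/2, 1/6)
4. E lies on line NJ with NE:EJ = 3:5 ⇒ E = (1/2, 3/8)
2·[RFE] = 3/32, 2·[PEJ] = -5/48
[RFE]:[PEJ] = 3/32:-5/48 = -9/10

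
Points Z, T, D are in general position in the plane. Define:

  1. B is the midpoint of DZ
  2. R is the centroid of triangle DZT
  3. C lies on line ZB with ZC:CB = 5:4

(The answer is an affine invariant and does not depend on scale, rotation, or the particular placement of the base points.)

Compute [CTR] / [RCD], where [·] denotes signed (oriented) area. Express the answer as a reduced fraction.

[CTR]:[RCD] = -8/13

Set Z = (0, 0), T = (1, 0), D = (0, 1); any affine frame gives the same invariant.
1. B is the midpoint of DZ ⇒ B = (0, 1/2)
2. R is the centroid of triangle DZT ⇒ R = (1/3, 1/3)
3. C lies on line ZB with ZC:CB = 5:4 ⇒ C = (0, 5/18)
2·[CTR] = 4/27, 2·[RCD] = -13/54
[CTR]:[RCD] = 4/27:-13/54 = -8/13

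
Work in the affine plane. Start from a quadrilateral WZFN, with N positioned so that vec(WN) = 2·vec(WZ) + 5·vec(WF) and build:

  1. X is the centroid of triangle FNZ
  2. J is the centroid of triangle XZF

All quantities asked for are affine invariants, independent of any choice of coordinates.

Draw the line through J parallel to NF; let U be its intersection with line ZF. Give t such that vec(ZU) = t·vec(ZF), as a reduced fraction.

Work in coordinates with W = (0, 0), Z = (1, 0), F = (0, 1), N = (2, 5).
1. X is the centroid of triangle FNZ ⇒ X = (1, 2)
2. J is the centroid of triangle XZF ⇒ J = (2/3, 1)
through J parallel to NF: direction (-2, -4); meets ZF at U = (4/9, 5/9)
U = Z + t·(F−Z) with t = 5/9

t = 5/9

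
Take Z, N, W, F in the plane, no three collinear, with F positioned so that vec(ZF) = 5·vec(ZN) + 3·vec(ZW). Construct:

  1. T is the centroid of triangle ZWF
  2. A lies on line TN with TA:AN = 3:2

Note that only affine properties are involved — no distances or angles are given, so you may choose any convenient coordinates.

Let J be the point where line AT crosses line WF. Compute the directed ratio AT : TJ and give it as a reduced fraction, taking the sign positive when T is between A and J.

Assign Z = (0, 0), N = (1, 0), W = (0, 1), F = (5, 3) — the answer is frame-independent, so this choice is without loss of generality.
1. T is the centroid of triangle ZWF ⇒ T = (5/3, 4/3)
2. A lies on line TN with TA:AN = 3:2 ⇒ A = (19/15, 8/15)
line AT meets WF at J = (15/8, 7/4)
T = A + t·(J−A) with t = 48/73, so AT:TJ = 48/73:25/73

AT:TJ = 48/25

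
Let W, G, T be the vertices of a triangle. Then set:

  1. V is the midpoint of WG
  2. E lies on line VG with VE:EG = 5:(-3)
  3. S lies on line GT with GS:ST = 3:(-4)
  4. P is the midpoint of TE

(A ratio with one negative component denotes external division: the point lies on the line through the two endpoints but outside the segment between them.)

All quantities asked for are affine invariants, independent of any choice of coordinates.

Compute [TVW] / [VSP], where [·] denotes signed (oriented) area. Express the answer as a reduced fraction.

Choose coordinates W = (0, 0), G = (1, 0), T = (0, 1).
1. V is the midpoint of WG ⇒ V = (1/2, 0)
2. E lies on line VG with VE:EG = 5:(-3) ⇒ E = (7/4, 0)
3. S lies on line GT with GS:ST = 3:(-4) ⇒ S = (4, -3)
4. P is the midpoint of TE ⇒ P = (7/8, 1/2)
2·[TVW] = -1/2, 2·[VSP] = 23/8
[TVW]:[VSP] = -1/2:23/8 = -4/23

[TVW]:[VSP] = -4/23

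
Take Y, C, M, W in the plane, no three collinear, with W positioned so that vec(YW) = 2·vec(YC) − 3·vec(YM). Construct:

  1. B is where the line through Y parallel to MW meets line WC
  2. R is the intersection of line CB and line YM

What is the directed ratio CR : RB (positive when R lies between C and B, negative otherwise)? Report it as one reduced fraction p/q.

CR:RB = -1/3

Choose coordinates Y = (0, 0), C = (1, 0), M = (0, 1), W = (2, -3).
1. B is where the line through Y parallel to MW meets line WC ⇒ B = (3, -6)
2. R is the intersection of line CB and line YM ⇒ R = (0, 3)
R = C + t·(B−C) with t = -1/2, so CR:RB = t:(1−t) = -1/2:3/2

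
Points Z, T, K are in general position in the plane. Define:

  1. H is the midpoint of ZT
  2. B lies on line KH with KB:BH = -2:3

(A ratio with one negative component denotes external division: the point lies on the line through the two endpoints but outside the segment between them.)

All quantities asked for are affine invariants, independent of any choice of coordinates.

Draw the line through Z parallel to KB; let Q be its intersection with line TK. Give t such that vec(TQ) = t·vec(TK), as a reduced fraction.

Set Z = (0, 0), T = (1, 0), K = (0, 1); any affine frame gives the same invariant.
1. H is the midpoint of ZT ⇒ H = (1/2, 0)
2. B lies on line KH with KB:BH = -2:3 ⇒ B = (-1, 3)
through Z parallel to KB: direction (-1, 2); meets TK at Q = (-1, 2)
Q = T + t·(K−T) with t = 2

t = 2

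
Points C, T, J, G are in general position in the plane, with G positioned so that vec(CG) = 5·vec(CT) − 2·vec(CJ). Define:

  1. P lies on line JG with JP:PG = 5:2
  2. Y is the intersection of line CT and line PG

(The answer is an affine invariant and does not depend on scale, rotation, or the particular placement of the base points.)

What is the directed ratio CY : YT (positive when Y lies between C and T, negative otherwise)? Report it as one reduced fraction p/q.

Work in coordinates with C = (0, 0), T = (1, 0), J = (0, 1), G = (5, -2).
1. P lies on line JG with JP:PG = 5:2 ⇒ P = (25/7, -8/7)
2. Y is the intersection of line CT and line PG ⇒ Y = (5/3, 0)
Y = C + t·(T−C) with t = 5/3, so CY:YT = t:(1−t) = 5/3:-2/3

CY:YT = -5/2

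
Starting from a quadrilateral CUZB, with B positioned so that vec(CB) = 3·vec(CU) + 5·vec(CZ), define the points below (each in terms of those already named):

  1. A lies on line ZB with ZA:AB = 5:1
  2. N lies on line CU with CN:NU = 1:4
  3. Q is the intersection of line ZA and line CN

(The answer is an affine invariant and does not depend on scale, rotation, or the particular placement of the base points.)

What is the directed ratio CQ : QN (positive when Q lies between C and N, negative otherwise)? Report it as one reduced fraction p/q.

CQ:QN = -15/19

Choose coordinates C = (0, 0), U = (1, 0), Z = (0, 1), B = (3, 5).
1. A lies on line ZB with ZA:AB = 5:1 ⇒ A = (5/2, 13/3)
2. N lies on line CU with CN:NU = 1:4 ⇒ N = (1/5, 0)
3. Q is the intersection of line ZA and line CN ⇒ Q = (-3/4, 0)
Q = C + t·(N−C) with t = -15/4, so CQ:QN = t:(1−t) = -15/4:19/4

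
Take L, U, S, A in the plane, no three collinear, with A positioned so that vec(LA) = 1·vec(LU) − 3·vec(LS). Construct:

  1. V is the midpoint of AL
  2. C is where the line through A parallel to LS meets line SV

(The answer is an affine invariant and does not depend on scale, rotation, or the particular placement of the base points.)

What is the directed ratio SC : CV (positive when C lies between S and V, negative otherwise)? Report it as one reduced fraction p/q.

SC:CV = -2

Assign L = (0, 0), U = (1, 0), S = (0, 1), A = (1, -3) — the answer is frame-independent, so this choice is without loss of generality.
1. V is the midpoint of AL ⇒ V = (1/2, -3/2)
2. C is where the line through A parallel to LS meets line SV ⇒ C = (1, -4)
C = S + t·(V−S) with t = 2, so SC:CV = t:(1−t) = 2:-1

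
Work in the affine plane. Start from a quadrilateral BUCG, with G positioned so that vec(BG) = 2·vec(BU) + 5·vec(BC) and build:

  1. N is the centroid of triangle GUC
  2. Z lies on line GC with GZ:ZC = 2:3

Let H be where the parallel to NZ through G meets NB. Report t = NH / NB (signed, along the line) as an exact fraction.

Assign B = (0, 0), U = (1, 0), C = (0, 1), G = (2, 5) — the answer is frame-independent, so this choice is without loss of generality.
1. N is the centroid of triangle GUC ⇒ N = (1, 2)
2. Z lies on line GC with GZ:ZC = 2:3 ⇒ Z = (6/5, 17/5)
through G parallel to NZ: direction (1/5, 7/5); meets NB at H = (9/5, 18/5)
H = N + t·(B−N) with t = -4/5

t = -4/5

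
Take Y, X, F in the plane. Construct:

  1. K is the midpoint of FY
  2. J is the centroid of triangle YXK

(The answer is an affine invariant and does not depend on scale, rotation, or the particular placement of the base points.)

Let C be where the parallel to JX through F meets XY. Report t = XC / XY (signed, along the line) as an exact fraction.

t = -3

Set Y = (0, 0), X = (1, 0), F = (0, 1); any affine frame gives the same invariant.
1. K is the midpoint of FY ⇒ K = (0, 1/2)
2. J is the centroid of triangle YXK ⇒ J = (1/3, 1/6)
through F parallel to JX: direction (2/3, -1/6); meets XY at C = (4, 0)
C = X + t·(Y−X) with t = -3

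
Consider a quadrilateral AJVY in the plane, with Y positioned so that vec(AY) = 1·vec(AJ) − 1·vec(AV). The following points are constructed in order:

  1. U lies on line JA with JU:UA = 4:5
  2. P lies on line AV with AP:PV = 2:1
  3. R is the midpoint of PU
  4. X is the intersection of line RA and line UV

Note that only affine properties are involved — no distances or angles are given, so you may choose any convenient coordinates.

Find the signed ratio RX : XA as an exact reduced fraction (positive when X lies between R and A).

Set A = (0, 0), J = (1, 0), V = (0, 1), Y = (1, -1); any affine frame gives the same invariant.
1. U lies on line JA with JU:UA = 4:5 ⇒ U = (5/9, 0)
2. P lies on line AV with AP:PV = 2:1 ⇒ P = (0, 2/3)
3. R is the midpoint of PU ⇒ R = (5/18, 1/3)
4. X is the intersection of line RA and line UV ⇒ X = (1/3, 2/5)
X = R + t·(A−R) with t = -1/5, so RX:XA = t:(1−t) = -1/5:6/5

RX:XA = -1/6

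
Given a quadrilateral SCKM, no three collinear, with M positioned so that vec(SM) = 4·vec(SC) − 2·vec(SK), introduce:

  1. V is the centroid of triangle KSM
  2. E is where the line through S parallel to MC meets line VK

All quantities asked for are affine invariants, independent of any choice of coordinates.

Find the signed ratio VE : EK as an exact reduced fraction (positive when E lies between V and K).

Work in coordinates with S = (0, 0), C = (1, 0), K = (0, 1), M = (4, -2).
1. V is the centroid of triangle KSM ⇒ V = (4/3, -1/3)
2. E is where the line through S parallel to MC meets line VK ⇒ E = (3, -2)
E = V + t·(K−V) with t = -5/4, so VE:EK = t:(1−t) = -5/4:9/4

VE:EK = -5/9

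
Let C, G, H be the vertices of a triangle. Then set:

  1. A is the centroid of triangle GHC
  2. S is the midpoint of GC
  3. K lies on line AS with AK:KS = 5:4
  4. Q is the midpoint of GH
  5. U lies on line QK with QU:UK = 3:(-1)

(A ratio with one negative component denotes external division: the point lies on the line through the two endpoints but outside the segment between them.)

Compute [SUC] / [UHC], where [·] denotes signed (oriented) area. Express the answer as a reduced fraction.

[SUC]:[UHC] = -1/28

Assign C = (0, 0), G = (1, 0), H = (0, 1) — the answer is frame-independent, so this choice is without loss of generality.
1. A is the centroid of triangle GHC ⇒ A = (1/3, 1/3)
2. S is the midpoint of GC ⇒ S = (1/2, 0)
3. K lies on line AS with AK:KS = 5:4 ⇒ K = (23/54, 4/27)
4. Q is the midpoint of GH ⇒ Q = (1/2, 1/2)
5. U lies on line QK with QU:UK = 3:(-1) ⇒ U = (7/18, -1/36)
2·[SUC] = -1/72, 2·[UHC] = 7/18
[SUC]:[UHC] = -1/72:7/18 = -1/28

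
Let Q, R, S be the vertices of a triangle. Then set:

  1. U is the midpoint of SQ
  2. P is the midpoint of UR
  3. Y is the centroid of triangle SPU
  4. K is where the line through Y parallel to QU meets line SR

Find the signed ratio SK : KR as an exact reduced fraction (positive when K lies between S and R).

Assign Q = (0, 0), R = (1, 0), S = (0, 1) — the answer is frame-independent, so this choice is without loss of generality.
1. U is the midpoint of SQ ⇒ U = (0, 1/2)
2. P is the midpoint of UR ⇒ P = (1/2, 1/4)
3. Y is the centroid of triangle SPU ⇒ Y = (1/6, 7/12)
4. K is where the line through Y parallel to QU meets line SR ⇒ K = (1/6, 5/6)
K = S + t·(R−S) with t = 1/6, so SK:KR = t:(1−t) = 1/6:5/6

SK:KR = 1/5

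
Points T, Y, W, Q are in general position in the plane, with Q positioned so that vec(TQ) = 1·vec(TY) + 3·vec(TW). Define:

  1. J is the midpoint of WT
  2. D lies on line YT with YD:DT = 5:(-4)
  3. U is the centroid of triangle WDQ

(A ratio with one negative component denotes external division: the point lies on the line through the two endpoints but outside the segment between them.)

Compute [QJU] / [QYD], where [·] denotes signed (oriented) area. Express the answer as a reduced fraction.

Choose coordinates T = (0, 0), Y = (1, 0), W = (0, 1), Q = (1, 3).
1. J is the midpoint of WT ⇒ J = (0, 1/2)
2. D lies on line YT with YD:DT = 5:(-4) ⇒ D = (-4, 0)
3. U is the centroid of triangle WDQ ⇒ U = (-1, 4/3)
2·[QJU] = -10/3, 2·[QYD] = -15
[QJU]:[QYD] = -10/3:-15 = 2/9

[QJU]:[QYD] = 2/9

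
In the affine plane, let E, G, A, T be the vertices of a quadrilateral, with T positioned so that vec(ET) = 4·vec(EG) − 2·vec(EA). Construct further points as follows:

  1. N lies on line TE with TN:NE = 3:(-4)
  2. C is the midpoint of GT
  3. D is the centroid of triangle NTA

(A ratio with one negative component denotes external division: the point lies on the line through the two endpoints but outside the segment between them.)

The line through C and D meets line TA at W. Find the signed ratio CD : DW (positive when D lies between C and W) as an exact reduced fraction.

CD:DW = -9/8

Choose coordinates E = (0, 0), G = (1, 0), A = (0, 1), T = (4, -2).
1. N lies on line TE with TN:NE = 3:(-4) ⇒ N = (16, -8)
2. C is the midpoint of GT ⇒ C = (5/2, -1)
3. D is the centroid of triangle NTA ⇒ D = (20/3, -3)
line CD meets TA at W = (80/27, -11/9)
D = C + t·(W−C) with t = 9, so CD:DW = 9:-8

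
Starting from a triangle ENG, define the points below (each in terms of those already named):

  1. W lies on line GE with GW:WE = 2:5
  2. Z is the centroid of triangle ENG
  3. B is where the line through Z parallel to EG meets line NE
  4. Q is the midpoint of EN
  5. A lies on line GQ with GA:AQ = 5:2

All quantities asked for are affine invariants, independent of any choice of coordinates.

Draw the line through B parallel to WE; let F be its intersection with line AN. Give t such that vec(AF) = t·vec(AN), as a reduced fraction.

t = -1/27

Work in coordinates with E = (0, 0), N = (1, 0), G = (0, 1).
1. W lies on line GE with GW:WE = 2:5 ⇒ W = (0, 5/7)
2. Z is the centroid of triangle ENG ⇒ Z = (1/3, 1/3)
3. B is where the line through Z parallel to EG meets line NE ⇒ B = (1/3, 0)
4. Q is the midpoint of EN ⇒ Q = (1/2, 0)
5. A lies on line GQ with GA:AQ = 5:2 ⇒ A = (5/14, 2/7)
through B parallel to WE: direction (0, -5/7); meets AN at F = (1/3, 8/27)
F = A + t·(N−A) with t = -1/27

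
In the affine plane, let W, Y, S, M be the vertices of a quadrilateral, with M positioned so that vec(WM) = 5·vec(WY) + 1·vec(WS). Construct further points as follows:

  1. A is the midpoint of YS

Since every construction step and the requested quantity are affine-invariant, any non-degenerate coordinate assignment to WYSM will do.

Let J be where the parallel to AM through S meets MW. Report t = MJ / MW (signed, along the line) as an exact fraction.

t = -5/4

Choose coordinates W = (0, 0), Y = (1, 0), S = (0, 1), M = (5, 1).
1. A is the midpoint of YS ⇒ A = (1/2, 1/2)
through S parallel to AM: direction (9/2, 1/2); meets MW at J = (45/4, 9/4)
J = M + t·(W−M) with t = -5/4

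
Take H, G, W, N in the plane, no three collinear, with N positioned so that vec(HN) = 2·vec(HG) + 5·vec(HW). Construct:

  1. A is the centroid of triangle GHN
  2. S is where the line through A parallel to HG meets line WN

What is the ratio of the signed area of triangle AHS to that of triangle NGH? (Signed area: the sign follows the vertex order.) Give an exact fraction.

[AHS]:[NGH] = 2/9

Choose coordinates H = (0, 0), G = (1, 0), W = (0, 1), N = (2, 5).
1. A is the centroid of triangle GHN ⇒ A = (1, 5/3)
2. S is where the line through A parallel to HG meets line WN ⇒ S = (1/3, 5/3)
2·[AHS] = -10/9, 2·[NGH] = -5
[AHS]:[NGH] = -10/9:-5 = 2/9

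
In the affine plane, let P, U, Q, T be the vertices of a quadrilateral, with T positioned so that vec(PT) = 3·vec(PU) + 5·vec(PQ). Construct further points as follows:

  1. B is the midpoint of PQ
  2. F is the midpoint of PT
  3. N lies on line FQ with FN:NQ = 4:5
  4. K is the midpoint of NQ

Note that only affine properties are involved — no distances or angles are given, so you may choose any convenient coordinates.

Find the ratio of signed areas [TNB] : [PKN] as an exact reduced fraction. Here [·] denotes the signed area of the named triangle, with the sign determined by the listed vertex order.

Assign P = (0, 0), U = (1, 0), Q = (0, 1), T = (3, 5) — the answer is frame-independent, so this choice is without loss of generality.
1. B is the midpoint of PQ ⇒ B = (0, 1/2)
2. F is the midpoint of PT ⇒ F = (3/2, 5/2)
3. N lies on line FQ with FN:NQ = 4:5 ⇒ N = (5/6, 11/6)
4. K is the midpoint of NQ ⇒ K = (5/12, 17/12)
2·[TNB] = 1/4, 2·[PKN] = -5/12
[TNB]:[PKN] = 1/4:-5/12 = -3/5

[TNB]:[PKN] = -3/5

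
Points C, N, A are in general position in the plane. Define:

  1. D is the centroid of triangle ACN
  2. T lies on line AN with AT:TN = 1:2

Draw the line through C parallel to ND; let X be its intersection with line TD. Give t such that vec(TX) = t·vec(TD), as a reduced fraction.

Set C = (0, 0), N = (1, 0), A = (0, 1); any affine frame gives the same invariant.
1. D is the centroid of triangle ACN ⇒ D = (1/3, 1/3)
2. T lies on line AN with AT:TN = 1:2 ⇒ T = (1/3, 2/3)
through C parallel to ND: direction (-2/3, 1/3); meets TD at X = (1/3, -1/6)
X = T + t·(D−T) with t = 5/2

t = 5/2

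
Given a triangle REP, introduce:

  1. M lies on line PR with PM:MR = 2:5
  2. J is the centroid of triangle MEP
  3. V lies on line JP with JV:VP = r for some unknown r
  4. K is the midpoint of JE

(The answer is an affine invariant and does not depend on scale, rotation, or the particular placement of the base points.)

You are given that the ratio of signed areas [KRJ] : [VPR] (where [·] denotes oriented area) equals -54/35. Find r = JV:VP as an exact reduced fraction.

r = 4/5

Set R = (0, 0), E = (1, 0), P = (0, 1); any affine frame gives the same invariant.
1. M lies on line PR with PM:MR = 2:5 ⇒ M = (0, 5/7)
2. J is the centroid of triangle MEP ⇒ J = (1/3, 4/7)
3. With JV:VP = r, write λ = r/(r+1) so V = J + λ·(P−J); V is affine-linear in λ
4. K is the midpoint of JE ⇒ K = (2/3, 2/7)
Every point depending on V is an affine combination of V and λ-independent points, so each such coordinate is linear in λ; the λ² term in each signed area is a multiple of (P−J)×(P−J) = 0, so 2·[KRJ] and 2·[VPR] are each linear in λ. Evaluating at λ=0 and λ=1:
  2·[KRJ] = -2/7,   2·[VPR] = -1/3·λ + 1/3
So [KRJ]:[VPR] = (-2/7) / (-1/3·λ + 1/3). Setting this equal to -54/35:
  -2/7 = -54/35·(-1/3·λ + 1/3)  ⇒  λ = 4/9
Then r = λ/(1−λ) = (4/9)/(5/9) = 4/5. Check: with r = 4/5, V = (5/27, 16/21) and [KRJ]:[VPR] = -54/35 as required.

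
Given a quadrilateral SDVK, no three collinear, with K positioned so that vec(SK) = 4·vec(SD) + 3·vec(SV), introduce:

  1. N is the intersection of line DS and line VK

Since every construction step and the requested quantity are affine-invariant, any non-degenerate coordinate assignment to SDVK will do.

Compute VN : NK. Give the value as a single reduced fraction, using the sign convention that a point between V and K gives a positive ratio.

Work in coordinates with S = (0, 0), D = (1, 0), V = (0, 1), K = (4, 3).
1. N is the intersection of line DS and line VK ⇒ N = (-2, 0)
N = V + t·(K−V) with t = -1/2, so VN:NK = t:(1−t) = -1/2:3/2

VN:NK = -1/3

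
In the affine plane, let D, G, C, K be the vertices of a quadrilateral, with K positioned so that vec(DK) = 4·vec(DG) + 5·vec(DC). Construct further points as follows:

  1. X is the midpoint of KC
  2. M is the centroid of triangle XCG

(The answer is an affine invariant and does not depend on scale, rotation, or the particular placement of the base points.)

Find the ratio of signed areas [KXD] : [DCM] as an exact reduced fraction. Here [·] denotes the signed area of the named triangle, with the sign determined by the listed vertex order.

[KXD]:[DCM] = -2

Choose coordinates D = (0, 0), G = (1, 0), C = (0, 1), K = (4, 5).
1. X is the midpoint of KC ⇒ X = (2, 3)
2. M is the centroid of triangle XCG ⇒ M = (1, 4/3)
2·[KXD] = 2, 2·[DCM] = -1
[KXD]:[DCM] = 2:-1 = -2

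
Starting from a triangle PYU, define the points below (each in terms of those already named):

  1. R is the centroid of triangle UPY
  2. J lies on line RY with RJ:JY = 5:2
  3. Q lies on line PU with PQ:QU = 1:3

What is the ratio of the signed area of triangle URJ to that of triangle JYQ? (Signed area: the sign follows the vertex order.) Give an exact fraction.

[URJ]:[JYQ] = -5

Set P = (0, 0), Y = (1, 0), U = (0, 1); any affine frame gives the same invariant.
1. R is the centroid of triangle UPY ⇒ R = (1/3, 1/3)
2. J lies on line RY with RJ:JY = 5:2 ⇒ J = (17/21, 2/21)
3. Q lies on line PU with PQ:QU = 1:3 ⇒ Q = (0, 1/4)
2·[URJ] = 5/21, 2·[JYQ] = -1/21
[URJ]:[JYQ] = 5/21:-1/21 = -5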